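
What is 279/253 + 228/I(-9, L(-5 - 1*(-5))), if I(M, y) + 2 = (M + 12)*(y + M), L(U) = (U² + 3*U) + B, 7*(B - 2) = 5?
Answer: -181527/18469 ≈ -9.8287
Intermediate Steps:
B = 19/7 (B = 2 + (⅐)*5 = 2 + 5/7 = 19/7 ≈ 2.7143)
L(U) = 19/7 + U² + 3*U (L(U) = (U² + 3*U) + 19/7 = 19/7 + U² + 3*U)
I(M, y) = -2 + (12 + M)*(M + y) (I(M, y) = -2 + (M + 12)*(y + M) = -2 + (12 + M)*(M + y))
279/253 + 228/I(-9, L(-5 - 1*(-5))) = 279/253 + 228/(-2 + (-9)² + 12*(-9) + 12*(19/7 + (-5 - 1*(-5))² + 3*(-5 - 1*(-5))) - 9*(19/7 + (-5 - 1*(-5))² + 3*(-5 - 1*(-5)))) = 279*(1/253) + 228/(-2 + 81 - 108 + 12*(19/7 + (-5 + 5)² + 3*(-5 + 5)) - 9*(19/7 + (-5 + 5)² + 3*(-5 + 5))) = 279/253 + 228/(-2 + 81 - 108 + 12*(19/7 + 0² + 3*0) - 9*(19/7 + 0² + 3*0)) = 279/253 + 228/(-2 + 81 - 108 + 12*(19/7 + 0 + 0) - 9*(19/7 + 0 + 0)) = 279/253 + 228/(-2 + 81 - 108 + 12*(19/7) - 9*19/7) = 279/253 + 228/(-2 + 81 - 108 + 228/7 - 171/7) = 279/253 + 228/(-146/7) = 279/253 + 228*(-7/146) = 279/253 - 798/73 = -181527/18469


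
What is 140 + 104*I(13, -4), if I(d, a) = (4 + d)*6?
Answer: 10748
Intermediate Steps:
I(d, a) = 24 + 6*d
140 + 104*I(13, -4) = 140 + 104*(24 + 6*13) = 140 + 104*(24 + 78) = 140 + 104*102 = 140 + 10608 = 10748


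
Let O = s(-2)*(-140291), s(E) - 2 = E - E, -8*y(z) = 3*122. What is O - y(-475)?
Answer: -1122145/4 ≈ -2.8054e+5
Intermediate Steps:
y(z) = -183/4 (y(z) = -3*122/8 = -1/8*366 = -183/4)
s(E) = 2 (s(E) = 2 + (E - E) = 2 + 0 = 2)
O = -280582 (O = 2*(-140291) = -280582)
O - y(-475) = -280582 - 1*(-183/4) = -280582 + 183/4 = -1122145/4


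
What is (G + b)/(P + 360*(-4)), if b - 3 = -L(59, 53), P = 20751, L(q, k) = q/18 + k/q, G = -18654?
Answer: -19811797/20508282 ≈ -0.96604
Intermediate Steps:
L(q, k) = q/18 + k/q (L(q, k) = q*(1/18) + k/q = q/18 + k/q)
b = -1249/1062 (b = 3 - ((1/18)*59 + 53/59) = 3 - (59/18 + 53*(1/59)) = 3 - (59/18 + 53/59) = 3 - 1*4435/1062 = 3 - 4435/1062 = -1249/1062 ≈ -1.1761)
(G + b)/(P + 360*(-4)) = (-18654 - 1249/1062)/(20751 + 360*(-4)) = -19811797/(1062*(20751 - 1440)) = -19811797/1062/19311 = -19811797/1062*1/19311 = -19811797/20508282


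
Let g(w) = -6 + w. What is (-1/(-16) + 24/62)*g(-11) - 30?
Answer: -18671/496 ≈ -37.643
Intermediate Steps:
(-1/(-16) + 24/62)*g(-11) - 30 = (-1/(-16) + 24/62)*(-6 - 11) - 30 = (-1*(-1/16) + 24*(1/62))*(-17) - 30 = (1/16 + 12/31)*(-17) - 30 = (223/496)*(-17) - 30 = -3791/496 - 30 = -18671/496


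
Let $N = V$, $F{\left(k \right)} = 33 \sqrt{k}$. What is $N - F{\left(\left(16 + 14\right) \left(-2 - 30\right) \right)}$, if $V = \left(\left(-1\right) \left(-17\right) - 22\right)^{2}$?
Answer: $25 - 264 i \sqrt{15} \approx 25.0 - 1022.5 i$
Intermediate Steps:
$V = 25$ ($V = \left(17 - 22\right)^{2} = \left(-5\right)^{2} = 25$)
$N = 25$
$N - F{\left(\left(16 + 14\right) \left(-2 - 30\right) \right)} = 25 - 33 \sqrt{\left(16 + 14\right) \left(-2 - 30\right)} = 25 - 33 \sqrt{30 \left(-32\right)} = 25 - 33 \sqrt{-960} = 25 - 33 \cdot 8 i \sqrt{15} = 25 - 264 i \sqrt{15}$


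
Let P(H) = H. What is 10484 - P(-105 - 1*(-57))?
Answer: 10532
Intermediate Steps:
10484 - P(-105 - 1*(-57)) = 10484 - (-105 - 1*(-57)) = 10484 - (-105 + 57) = 10484 - 1*(-48) = 10484 + 48 = 10532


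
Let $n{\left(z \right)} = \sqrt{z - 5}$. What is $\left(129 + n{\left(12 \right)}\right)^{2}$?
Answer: $\left(129 + \sqrt{7}\right)^{2} \approx 17331.0$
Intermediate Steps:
$n{\left(z \right)} = \sqrt{-5 + z}$
$\left(129 + n{\left(12 \right)}\right)^{2} = \left(129 + \sqrt{-5 + 12}\right)^{2} = \left(129 + \sqrt{7}\right)^{2}$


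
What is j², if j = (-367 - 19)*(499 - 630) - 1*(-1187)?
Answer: 2678373009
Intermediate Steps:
j = 51753 (j = -386*(-131) + 1187 = 50566 + 1187 = 51753)
j² = 51753² = 2678373009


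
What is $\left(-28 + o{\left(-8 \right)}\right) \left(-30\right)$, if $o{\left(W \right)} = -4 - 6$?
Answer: $1140$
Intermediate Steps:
$o{\left(W \right)} = -10$ ($o{\left(W \right)} = -4 - 6 = -10$)
$\left(-28 + o{\left(-8 \right)}\right) \left(-30\right) = \left(-28 - 10\right) \left(-30\right) = \left(-38\right) \left(-30\right) = 1140$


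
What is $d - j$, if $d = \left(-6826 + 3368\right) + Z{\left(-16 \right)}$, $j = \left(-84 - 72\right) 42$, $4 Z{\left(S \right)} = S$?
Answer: $3090$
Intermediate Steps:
$Z{\left(S \right)} = \frac{S}{4}$
$j = -6552$ ($j = \left(-156\right) 42 = -6552$)
$d = -3462$ ($d = \left(-6826 + 3368\right) + \frac{1}{4} \left(-16\right) = -3458 - 4 = -3462$)
$d - j = -3462 - -6552 = -3462 + 6552 = 3090$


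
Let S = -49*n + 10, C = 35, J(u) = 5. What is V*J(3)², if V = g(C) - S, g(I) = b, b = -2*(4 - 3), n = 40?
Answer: 48700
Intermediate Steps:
b = -2 (b = -2*1 = -2)
S = -1950 (S = -49*40 + 10 = -1960 + 10 = -1950)
g(I) = -2
V = 1948 (V = -2 - 1*(-1950) = -2 + 1950 = 1948)
V*J(3)² = 1948*5² = 1948*25 = 48700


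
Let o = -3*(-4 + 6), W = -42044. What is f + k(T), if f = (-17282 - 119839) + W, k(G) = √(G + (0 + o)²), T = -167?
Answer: -179165 + I*√131 ≈ -1.7917e+5 + 11.446*I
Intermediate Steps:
o = -6 (o = -3*2 = -6)
k(G) = √(36 + G) (k(G) = √(G + (0 - 6)²) = √(G + (-6)²) = √(G + 36) = √(36 + G))
f = -179165 (f = (-17282 - 119839) - 42044 = -137121 - 42044 = -179165)
f + k(T) = -179165 + √(36 - 167) = -179165 + √(-131) = -179165 + I*√131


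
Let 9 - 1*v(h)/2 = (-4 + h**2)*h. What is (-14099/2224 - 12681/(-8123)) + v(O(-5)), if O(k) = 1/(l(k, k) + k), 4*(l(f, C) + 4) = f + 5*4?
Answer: 1959419542915/167305077072 ≈ 11.712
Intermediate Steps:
l(f, C) = 1 + f/4 (l(f, C) = -4 + (f + 5*4)/4 = -4 + (f + 20)/4 = -4 + (20 + f)/4 = -4 + (5 + f/4) = 1 + f/4)
O(k) = 1/(1 + 5*k/4) (O(k) = 1/((1 + k/4) + k) = 1/(1 + 5*k/4))
v(h) = 18 - 2*h*(-4 + h**2) (v(h) = 18 - 2*(-4 + h**2)*h = 18 - 2*h*(-4 + h**2))
(-14099/2224 - 12681/(-8123)) + v(O(-5)) = (-14099/2224 - 12681/(-8123)) + (18 - 2*64/(4 + 5*(-5))**3 + 8*(4/(4 + 5*(-5)))) = (-14099*1/2224 - 12681*(-1/8123)) + (18 - 2*64/(4 - 25)**3 + 8*(4/(4 - 25))) = (-14099/2224 + 12681/8123) + (18 - 2*(4/(-21))**3 + 8*(4/(-21))) = -86323633/18065552 + (18 - 2*(4*(-1/21))**3 + 8*(4*(-1/21))) = -86323633/18065552 + (18 - 2*(-4/21)**3 + 8*(-4/21)) = -86323633/18065552 + (18 - 2*(-64/9261) - 32/21) = -86323633/18065552 + (18 + 128/9261 - 32/21) = -86323633/18065552 + 152714/9261 = 1959419542915/167305077072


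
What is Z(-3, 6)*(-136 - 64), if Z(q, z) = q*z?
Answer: 3600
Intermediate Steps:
Z(-3, 6)*(-136 - 64) = (-3*6)*(-136 - 64) = -18*(-200) = 3600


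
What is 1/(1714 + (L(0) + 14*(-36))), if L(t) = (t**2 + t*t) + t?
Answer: 1/1210 ≈ 0.00082645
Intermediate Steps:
L(t) = t + 2*t**2 (L(t) = (t**2 + t**2) + t = 2*t**2 + t = t + 2*t**2)
1/(1714 + (L(0) + 14*(-36))) = 1/(1714 + (0*(1 + 2*0) + 14*(-36))) = 1/(1714 + (0*(1 + 0) - 504)) = 1/(1714 + (0*1 - 504)) = 1/(1714 + (0 - 504)) = 1/(1714 - 504) = 1/1210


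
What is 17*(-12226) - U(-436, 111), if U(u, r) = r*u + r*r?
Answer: -171767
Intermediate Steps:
U(u, r) = r² + r*u (U(u, r) = r*u + r² = r² + r*u)
17*(-12226) - U(-436, 111) = 17*(-12226) - 111*(111 - 436) = -207842 - 111*(-325) = -207842 - 1*(-36075) = -207842 + 36075 = -171767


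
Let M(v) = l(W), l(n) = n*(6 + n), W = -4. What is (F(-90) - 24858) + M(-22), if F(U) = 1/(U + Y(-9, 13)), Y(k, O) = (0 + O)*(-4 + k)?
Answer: -6440295/259 ≈ -24866.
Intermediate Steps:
Y(k, O) = O*(-4 + k)
F(U) = 1/(-169 + U) (F(U) = 1/(U + 13*(-4 - 9)) = 1/(U + 13*(-13)) = 1/(U - 169) = 1/(-169 + U))
M(v) = -8 (M(v) = -4*(6 - 4) = -4*2 = -8)
(F(-90) - 24858) + M(-22) = (1/(-169 - 90) - 24858) - 8 = (1/(-259) - 24858) - 8 = (-1/259 - 24858) - 8 = -6438223/259 - 8 = -6440295/259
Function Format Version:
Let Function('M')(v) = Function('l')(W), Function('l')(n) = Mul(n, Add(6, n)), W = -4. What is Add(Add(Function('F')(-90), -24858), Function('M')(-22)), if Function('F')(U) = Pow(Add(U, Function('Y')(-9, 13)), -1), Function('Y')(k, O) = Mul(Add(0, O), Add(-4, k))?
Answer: Rational(-6440295, 259) ≈ -24866.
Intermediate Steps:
Function('Y')(k, O) = Mul(O, Add(-4, k))
Function('F')(U) = Pow(Add(-169, U), -1) (Function('F')(U) = Pow(Add(U, Mul(13, Add(-4, -9))), -1) = Pow(Add(U, Mul(13, -13)), -1) = Pow(Add(U, -169), -1) = Pow(Add(-169, U), -1))
Function('M')(v) = -8 (Function('M')(v) = Mul(-4, Add(6, -4)) = Mul(-4, 2) = -8)
Add(Add(Function('F')(-90), -24858), Function('M')(-22)) = Add(Add(Pow(Add(-169, -90), -1), -24858), -8) = Add(Add(Pow(-259, -1), -24858), -8) = Add(Add(Rational(-1, 259), -24858), -8) = Add(Rational(-6438223, 259), -8) = Rational(-6440295, 259)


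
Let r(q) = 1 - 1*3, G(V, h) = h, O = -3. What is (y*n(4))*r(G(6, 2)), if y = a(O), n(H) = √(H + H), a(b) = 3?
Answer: -12*√2 ≈ -16.971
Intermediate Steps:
r(q) = -2 (r(q) = 1 - 3 = -2)
n(H) = √2*√H (n(H) = √(2*H) = √2*√H)
y = 3
(y*n(4))*r(G(6, 2)) = (3*(√2*√4))*(-2) = (3*(√2*2))*(-2) = (3*(2*√2))*(-2) = (6*√2)*(-2) = -12*√2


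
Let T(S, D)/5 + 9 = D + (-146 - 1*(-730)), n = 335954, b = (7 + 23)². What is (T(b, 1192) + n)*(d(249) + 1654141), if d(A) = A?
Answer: 570415473710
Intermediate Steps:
b = 900 (b = 30² = 900)
T(S, D) = 2875 + 5*D (T(S, D) = -45 + 5*(D + (-146 - 1*(-730))) = -45 + 5*(D + (-146 + 730)) = -45 + 5*(D + 584) = -45 + 5*(584 + D) = -45 + (2920 + 5*D) = 2875 + 5*D)
(T(b, 1192) + n)*(d(249) + 1654141) = ((2875 + 5*1192) + 335954)*(249 + 1654141) = ((2875 + 5960) + 335954)*1654390 = (8835 + 335954)*1654390 = 344789*1654390 = 570415473710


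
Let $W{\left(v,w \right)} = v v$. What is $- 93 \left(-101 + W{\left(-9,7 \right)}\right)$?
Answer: $1860$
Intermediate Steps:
$W{\left(v,w \right)} = v^{2}$
$- 93 \left(-101 + W{\left(-9,7 \right)}\right) = - 93 \left(-101 + \left(-9\right)^{2}\right) = - 93 \left(-101 + 81\right) = \left(-93\right) \left(-20\right) = 1860$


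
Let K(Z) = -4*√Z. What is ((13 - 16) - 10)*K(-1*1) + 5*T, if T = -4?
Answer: -20 + 52*I ≈ -20.0 + 52.0*I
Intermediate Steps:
((13 - 16) - 10)*K(-1*1) + 5*T = ((13 - 16) - 10)*(-4*I) + 5*(-4) = (-3 - 10)*(-4*I) - 20 = -(-52)*I - 20 = 52*I - 20 = -20 + 52*I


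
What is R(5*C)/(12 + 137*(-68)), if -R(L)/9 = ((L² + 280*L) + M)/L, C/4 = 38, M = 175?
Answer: 1423035/1414208 ≈ 1.0062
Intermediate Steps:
C = 152 (C = 4*38 = 152)
R(L) = -9*(175 + L² + 280*L)/L (R(L) = -9*((L² + 280*L) + 175)/L = -9*(175 + L² + 280*L)/L)
R(5*C)/(12 + 137*(-68)) = (-2520 - 1575/(5*152) - 45*152)/(12 + 137*(-68)) = (-2520 - 1575/760 - 9*760)/(12 - 9316) = (-2520 - 1575*1/760 - 6840)/(-9304) = (-2520 - 315/152 - 6840)*(-1/9304) = -1423035/152*(-1/9304) = 1423035/1414208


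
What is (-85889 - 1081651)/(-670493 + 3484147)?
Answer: -583770/1406827 ≈ -0.41496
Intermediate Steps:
(-85889 - 1081651)/(-670493 + 3484147) = -1167540/2813654 = -1167540*1/2813654 = -583770/1406827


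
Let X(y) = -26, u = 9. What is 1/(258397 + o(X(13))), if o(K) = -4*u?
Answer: 1/258361 ≈ 3.8706e-6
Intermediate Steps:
o(K) = -36 (o(K) = -4*9 = -36)
1/(258397 + o(X(13))) = 1/(258397 - 36) = 1/258361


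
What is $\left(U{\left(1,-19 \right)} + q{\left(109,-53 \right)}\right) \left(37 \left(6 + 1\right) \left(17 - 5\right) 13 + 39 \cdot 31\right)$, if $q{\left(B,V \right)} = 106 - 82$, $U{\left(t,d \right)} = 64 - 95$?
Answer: $-291291$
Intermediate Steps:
$U{\left(t,d \right)} = -31$
$q{\left(B,V \right)} = 24$ ($q{\left(B,V \right)} = 106 - 82 = 24$)
$\left(U{\left(1,-19 \right)} + q{\left(109,-53 \right)}\right) \left(37 \left(6 + 1\right) \left(17 - 5\right) 13 + 39 \cdot 31\right) = \left(-31 + 24\right) \left(37 \left(6 + 1\right) \left(17 - 5\right) 13 + 39 \cdot 31\right) = - 7 \left(37 \cdot 7 \cdot 12 \cdot 13 + 1209\right) = - 7 \left(37 \cdot 84 \cdot 13 + 1209\right) = - 7 \left(3108 \cdot 13 + 1209\right) = - 7 \left(40404 + 1209\right) = \left(-7\right) 41613 = -291291$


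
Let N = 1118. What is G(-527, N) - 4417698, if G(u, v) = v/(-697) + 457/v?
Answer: -3442474427103/779246 ≈ -4.4177e+6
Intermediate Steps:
G(u, v) = 457/v - v/697 (G(u, v) = v*(-1/697) + 457/v = -v/697 + 457/v = 457/v - v/697)
G(-527, N) - 4417698 = (457/1118 - 1/697*1118) - 4417698 = (457*(1/1118) - 1118/697) - 4417698 = (457/1118 - 1118/697) - 4417698 = -931395/779246 - 4417698 = -3442474427103/779246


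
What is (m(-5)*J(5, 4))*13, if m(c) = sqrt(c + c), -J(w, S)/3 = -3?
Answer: 117*I*sqrt(10) ≈ 369.99*I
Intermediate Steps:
J(w, S) = 9 (J(w, S) = -3*(-3) = 9)
m(c) = sqrt(2)*sqrt(c) (m(c) = sqrt(2*c) = sqrt(2)*sqrt(c))
(m(-5)*J(5, 4))*13 = ((sqrt(2)*sqrt(-5))*9)*13 = ((sqrt(2)*(I*sqrt(5)))*9)*13 = ((I*sqrt(10))*9)*13 = (9*I*sqrt(10))*13 = 117*I*sqrt(10)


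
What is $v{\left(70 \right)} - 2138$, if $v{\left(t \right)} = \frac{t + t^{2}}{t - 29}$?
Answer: $- \frac{82688}{41} \approx -2016.8$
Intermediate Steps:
$v{\left(t \right)} = \frac{t + t^{2}}{-29 + t}$
$v{\left(70 \right)} - 2138 = \frac{70 \left(1 + 70\right)}{-29 + 70} - 2138 = 70 \cdot \frac{1}{41} \cdot 71 - 2138 = \frac{4970}{41} - 2138 = - \frac{82688}{41}$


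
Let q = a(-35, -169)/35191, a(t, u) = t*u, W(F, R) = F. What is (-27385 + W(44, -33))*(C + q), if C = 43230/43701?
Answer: -1247729911555/39432869 ≈ -31642.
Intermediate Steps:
C = 14410/14567 (C = 43230*(1/43701) = 14410/14567 ≈ 0.98922)
q = 455/2707 (q = -35*(-169)/35191 = 5915*(1/35191) = 455/2707 ≈ 0.16808)
(-27385 + W(44, -33))*(C + q) = (-27385 + 44)*(14410/14567 + 455/2707) = -27341*45635855/39432869 = -1247729911555/39432869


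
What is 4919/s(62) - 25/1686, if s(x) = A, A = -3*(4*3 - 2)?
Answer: -230394/1405 ≈ -163.98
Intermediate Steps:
A = -30 (A = -3*(12 - 2) = -3*10 = -30)
s(x) = -30
4919/s(62) - 25/1686 = 4919/(-30) - 25/1686 = 4919*(-1/30) - 25*1/1686 = -4919/30 - 25/1686 = -230394/1405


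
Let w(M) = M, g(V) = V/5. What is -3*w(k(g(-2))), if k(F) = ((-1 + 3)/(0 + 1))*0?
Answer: 0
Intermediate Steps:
g(V) = V/5 (g(V) = V*(⅕) = V/5)
k(F) = 0 (k(F) = (2/1)*0 = (2*1)*0 = 2*0 = 0)
-3*w(k(g(-2))) = -3*0 = 0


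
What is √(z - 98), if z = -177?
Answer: 5*I*√11 ≈ 16.583*I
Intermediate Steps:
√(z - 98) = √(-177 - 98) = √(-275) = 5*I*√11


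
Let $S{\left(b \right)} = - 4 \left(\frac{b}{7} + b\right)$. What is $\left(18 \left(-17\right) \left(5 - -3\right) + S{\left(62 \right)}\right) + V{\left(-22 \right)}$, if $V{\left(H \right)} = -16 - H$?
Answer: $- \frac{19078}{7} \approx -2725.4$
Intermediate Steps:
$S{\left(b \right)} = - \frac{32 b}{7}$ ($S{\left(b \right)} = - 4 \left(b \frac{1}{7} + b\right) = - 4 \left(\frac{b}{7} + b\right) = - 4 \frac{8 b}{7} = - \frac{32 b}{7}$)
$\left(18 \left(-17\right) \left(5 - -3\right) + S{\left(62 \right)}\right) + V{\left(-22 \right)} = \left(18 \left(-17\right) \left(5 - -3\right) - \frac{1984}{7}\right) - -6 = \left(- 306 \left(5 + 3\right) - \frac{1984}{7}\right) + \left(-16 + 22\right) = \left(\left(-306\right) 8 - \frac{1984}{7}\right) + 6 = \left(-2448 - \frac{1984}{7}\right) + 6 = - \frac{19120}{7} + 6 = - \frac{19078}{7}$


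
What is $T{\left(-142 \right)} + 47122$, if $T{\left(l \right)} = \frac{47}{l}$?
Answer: $\frac{6691277}{142} \approx 47122.0$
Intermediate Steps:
$T{\left(-142 \right)} + 47122 = \frac{47}{-142} + 47122 = 47 \left(- \frac{1}{142}\right) + 47122 = - \frac{47}{142} + 47122 = \frac{6691277}{142}$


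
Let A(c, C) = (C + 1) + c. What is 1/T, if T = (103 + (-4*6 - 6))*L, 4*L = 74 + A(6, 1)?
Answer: 2/2993 ≈ 0.00066823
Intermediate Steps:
A(c, C) = 1 + C + c (A(c, C) = (1 + C) + c = 1 + C + c)
L = 41/2 (L = (74 + (1 + 1 + 6))/4 = (74 + 8)/4 = (¼)*82 = 41/2 ≈ 20.500)
T = 2993/2 (T = (103 + (-4*6 - 6))*(41/2) = (103 + (-24 - 6))*(41/2) = (103 - 30)*(41/2) = 73*(41/2) = 2993/2 ≈ 1496.5)
1/T = 1/(2993/2) = 2/2993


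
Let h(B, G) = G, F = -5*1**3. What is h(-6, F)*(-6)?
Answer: 30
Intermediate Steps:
F = -5 (F = -5*1 = -5)
h(-6, F)*(-6) = -5*(-6) = 30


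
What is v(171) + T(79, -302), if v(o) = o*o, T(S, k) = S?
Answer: 29320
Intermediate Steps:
v(o) = o²
v(171) + T(79, -302) = 171² + 79 = 29241 + 79 = 29320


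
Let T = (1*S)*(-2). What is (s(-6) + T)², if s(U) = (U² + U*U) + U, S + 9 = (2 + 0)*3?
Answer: 5184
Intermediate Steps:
S = -3 (S = -9 + (2 + 0)*3 = -9 + 2*3 = -9 + 6 = -3)
s(U) = U + 2*U² (s(U) = (U² + U²) + U = 2*U² + U = U + 2*U²)
T = 6 (T = (1*(-3))*(-2) = -3*(-2) = 6)
(s(-6) + T)² = (-6*(1 + 2*(-6)) + 6)² = (-6*(1 - 12) + 6)² = (-6*(-11) + 6)² = (66 + 6)² = 72² = 5184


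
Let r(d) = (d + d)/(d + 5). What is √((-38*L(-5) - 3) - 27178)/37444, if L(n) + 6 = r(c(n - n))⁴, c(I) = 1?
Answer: I*√2183231/336996 ≈ 0.0043845*I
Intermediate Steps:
r(d) = 2*d/(5 + d) (r(d) = (2*d)/(5 + d) = 2*d/(5 + d))
L(n) = -485/81 (L(n) = -6 + (2*1/(5 + 1))⁴ = -6 + (2*1/6)⁴ = -6 + (2*1*(⅙))⁴ = -6 + (⅓)⁴ = -6 + 1/81 = -485/81)
√((-38*L(-5) - 3) - 27178)/37444 = √((-38*(-485/81) - 3) - 27178)/37444 = √((18430/81 - 3) - 27178)*(1/37444) = √(18187/81 - 27178)*(1/37444) = √(-2183231/81)*(1/37444) = (I*√2183231/9)*(1/37444) = I*√2183231/336996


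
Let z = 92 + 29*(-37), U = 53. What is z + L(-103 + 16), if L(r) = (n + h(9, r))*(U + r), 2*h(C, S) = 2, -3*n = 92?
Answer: 83/3 ≈ 27.667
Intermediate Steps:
n = -92/3 (n = -⅓*92 = -92/3 ≈ -30.667)
z = -981 (z = 92 - 1073 = -981)
h(C, S) = 1 (h(C, S) = (½)*2 = 1)
L(r) = -4717/3 - 89*r/3 (L(r) = (-92/3 + 1)*(53 + r) = -89*(53 + r)/3 = -4717/3 - 89*r/3)
z + L(-103 + 16) = -981 + (-4717/3 - 89*(-103 + 16)/3) = -981 + (-4717/3 - 89/3*(-87)) = -981 + (-4717/3 + 2581) = -981 + 3026/3 = 83/3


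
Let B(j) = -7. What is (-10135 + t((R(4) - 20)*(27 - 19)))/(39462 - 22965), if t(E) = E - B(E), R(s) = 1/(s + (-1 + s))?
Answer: -72008/115479 ≈ -0.62356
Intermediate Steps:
R(s) = 1/(-1 + 2*s)
t(E) = 7 + E (t(E) = E - 1*(-7) = E + 7 = 7 + E)
(-10135 + t((R(4) - 20)*(27 - 19)))/(39462 - 22965) = (-10135 + (7 + (1/(-1 + 2*4) - 20)*(27 - 19)))/(39462 - 22965) = (-10135 + (7 + (1/(-1 + 8) - 20)*8))/16497 = (-10135 + (7 + (1/7 - 20)*8))*(1/16497) = (-10135 + (7 - 139/7*8))*(1/16497) = (-10135 + (7 - 1112/7))*(1/16497) = (-10135 - 1063/7)*(1/16497) = -72008/7*1/16497 = -72008/115479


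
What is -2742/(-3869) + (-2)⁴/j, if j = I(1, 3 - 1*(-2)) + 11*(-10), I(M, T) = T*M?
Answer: 226006/406245 ≈ 0.55633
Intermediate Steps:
I(M, T) = M*T
j = -105 (j = 1*(3 - 1*(-2)) + 11*(-10) = 1*(3 + 2) - 110 = 1*5 - 110 = 5 - 110 = -105)
-2742/(-3869) + (-2)⁴/j = -2742/(-3869) + (-2)⁴/(-105) = -2742*(-1/3869) + 16*(-1/105) = 2742/3869 - 16/105 = 226006/406245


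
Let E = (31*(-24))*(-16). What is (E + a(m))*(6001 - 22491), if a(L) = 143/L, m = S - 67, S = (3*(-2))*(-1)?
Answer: -11971756490/61 ≈ -1.9626e+8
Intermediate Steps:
S = 6 (S = -6*(-1) = 6)
m = -61 (m = 6 - 67 = -61)
E = 11904 (E = -744*(-16) = 11904)
(E + a(m))*(6001 - 22491) = (11904 + 143/(-61))*(6001 - 22491) = (11904 + 143*(-1/61))*(-16490) = (11904 - 143/61)*(-16490) = (726001/61)*(-16490) = -11971756490/61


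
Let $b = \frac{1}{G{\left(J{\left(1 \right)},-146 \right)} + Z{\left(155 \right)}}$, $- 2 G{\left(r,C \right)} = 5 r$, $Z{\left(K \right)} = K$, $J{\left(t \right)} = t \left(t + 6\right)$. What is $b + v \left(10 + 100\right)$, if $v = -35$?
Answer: $- \frac{1058748}{275} \approx -3850.0$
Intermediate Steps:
$J{\left(t \right)} = t \left(6 + t\right)$
$G{\left(r,C \right)} = - \frac{5 r}{2}$
$b = \frac{2}{275}$ ($b = \frac{1}{- \frac{5 \cdot 1 \left(6 + 1\right)}{2} + 155} = \frac{1}{- \frac{5 \cdot 1 \cdot 7}{2} + 155} = \frac{1}{\left(- \frac{5}{2}\right) 7 + 155} = \frac{1}{- \frac{35}{2} + 155} = \frac{1}{\frac{275}{2}} = \frac{2}{275} \approx 0.0072727$)
$b + v \left(10 + 100\right) = \frac{2}{275} - 35 \left(10 + 100\right) = \frac{2}{275} - 3850 = - \frac{1058748}{275}$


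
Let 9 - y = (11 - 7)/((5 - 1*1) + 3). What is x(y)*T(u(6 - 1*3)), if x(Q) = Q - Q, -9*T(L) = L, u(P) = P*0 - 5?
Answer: 0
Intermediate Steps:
u(P) = -5 (u(P) = 0 - 5 = -5)
T(L) = -L/9
y = 59/7 (y = 9 - (11 - 7)/((5 - 1*1) + 3) = 9 - 4/((5 - 1) + 3) = 9 - 4/(4 + 3) = 9 - 4/7 = 59/7 ≈ 8.4286)
x(Q) = 0
x(y)*T(u(6 - 1*3)) = 0*(-⅑*(-5)) = 0*(5/9) = 0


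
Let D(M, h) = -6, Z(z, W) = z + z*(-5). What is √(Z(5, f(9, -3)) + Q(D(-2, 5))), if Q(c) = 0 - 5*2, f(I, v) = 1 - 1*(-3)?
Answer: I*√30 ≈ 5.4772*I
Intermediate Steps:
f(I, v) = 4 (f(I, v) = 1 + 3 = 4)
Z(z, W) = -4*z (Z(z, W) = z - 5*z = -4*z)
Q(c) = -10 (Q(c) = 0 - 10 = -10)
√(Z(5, f(9, -3)) + Q(D(-2, 5))) = √(-4*5 - 10) = √(-20 - 10) = √(-30) = I*√30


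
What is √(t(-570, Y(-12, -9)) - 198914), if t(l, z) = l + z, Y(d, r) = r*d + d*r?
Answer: 2*I*√49817 ≈ 446.39*I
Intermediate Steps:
Y(d, r) = 2*d*r (Y(d, r) = d*r + d*r = 2*d*r)
√(t(-570, Y(-12, -9)) - 198914) = √((-570 + 2*(-12)*(-9)) - 198914) = √((-570 + 216) - 198914) = √(-354 - 198914) = √(-199268) = 2*I*√49817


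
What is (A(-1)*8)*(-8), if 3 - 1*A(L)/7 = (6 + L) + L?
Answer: 448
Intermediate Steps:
A(L) = -21 - 14*L (A(L) = 21 - 7*((6 + L) + L) = 21 - 7*(6 + 2*L) = 21 + (-42 - 14*L) = -21 - 14*L)
(A(-1)*8)*(-8) = ((-21 - 14*(-1))*8)*(-8) = ((-21 + 14)*8)*(-8) = -7*8*(-8) = -56*(-8) = 448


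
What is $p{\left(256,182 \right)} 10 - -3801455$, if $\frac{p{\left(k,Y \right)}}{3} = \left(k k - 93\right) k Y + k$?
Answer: $91477416815$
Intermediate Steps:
$p{\left(k,Y \right)} = 3 k + 3 Y k \left(-93 + k^{2}\right)$ ($p{\left(k,Y \right)} = 3 \left(\left(k k - 93\right) k Y + k\right) = 3 \left(\left(k^{2} - 93\right) k Y + k\right) = 3 \left(\left(-93 + k^{2}\right) k Y + k\right) = 3 \left(k \left(-93 + k^{2}\right) Y + k\right) = 3 \left(Y k \left(-93 + k^{2}\right) + k\right) = 3 \left(k + Y k \left(-93 + k^{2}\right)\right) = 3 k + 3 Y k \left(-93 + k^{2}\right)$)
$p{\left(256,182 \right)} 10 - -3801455 = 3 \cdot 256 \left(1 - 16926 + 182 \cdot 256^{2}\right) 10 - -3801455 = 3 \cdot 256 \left(1 - 16926 + 182 \cdot 65536\right) 10 + 3801455 = 3 \cdot 256 \left(1 - 16926 + 11927552\right) 10 + 3801455 = 3 \cdot 256 \cdot 11910627 \cdot 10 + 3801455 = 9147361536 \cdot 10 + 3801455 = 91473615360 + 3801455 = 91477416815$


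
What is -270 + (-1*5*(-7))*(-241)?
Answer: -8705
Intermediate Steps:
-270 + (-1*5*(-7))*(-241) = -270 - 5*(-7)*(-241) = -270 + 35*(-241) = -270 - 8435 = -8705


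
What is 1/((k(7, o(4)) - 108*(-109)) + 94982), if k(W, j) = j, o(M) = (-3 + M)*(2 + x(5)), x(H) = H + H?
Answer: 1/106766 ≈ 9.3663e-6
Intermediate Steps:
x(H) = 2*H
o(M) = -36 + 12*M (o(M) = (-3 + M)*(2 + 2*5) = (-3 + M)*(2 + 10) = (-3 + M)*12 = -36 + 12*M)
1/((k(7, o(4)) - 108*(-109)) + 94982) = 1/(((-36 + 12*4) - 108*(-109)) + 94982) = 1/(((-36 + 48) + 11772) + 94982) = 1/((12 + 11772) + 94982) = 1/(11784 + 94982) = 1/106766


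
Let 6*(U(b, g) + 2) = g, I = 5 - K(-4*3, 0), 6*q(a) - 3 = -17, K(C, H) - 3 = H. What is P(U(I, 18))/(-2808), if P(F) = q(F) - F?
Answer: 5/4212 ≈ 0.0011871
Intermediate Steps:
K(C, H) = 3 + H
q(a) = -7/3 (q(a) = 1/2 + (1/6)*(-17) = 1/2 - 17/6 = -7/3)
I = 2 (I = 5 - (3 + 0) = 5 - 1*3 = 5 - 3 = 2)
U(b, g) = -2 + g/6
P(F) = -7/3 - F
P(U(I, 18))/(-2808) = (-7/3 - (-2 + (1/6)*18))/(-2808) = (-7/3 - (-2 + 3))*(-1/2808) = (-7/3 - 1*1)*(-1/2808) = (-7/3 - 1)*(-1/2808) = -10/3*(-1/2808) = 5/4212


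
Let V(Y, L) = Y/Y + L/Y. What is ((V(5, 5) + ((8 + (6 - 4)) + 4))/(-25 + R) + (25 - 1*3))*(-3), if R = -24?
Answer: -3186/49 ≈ -65.020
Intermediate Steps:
V(Y, L) = 1 + L/Y
((V(5, 5) + ((8 + (6 - 4)) + 4))/(-25 + R) + (25 - 1*3))*(-3) = (((5 + 5)/5 + ((8 + (6 - 4)) + 4))/(-25 - 24) + (25 - 1*3))*(-3) = (((⅕)*10 + ((8 + 2) + 4))/(-49) + (25 - 3))*(-3) = ((2 + (10 + 4))*(-1/49) + 22)*(-3) = ((2 + 14)*(-1/49) + 22)*(-3) = (16*(-1/49) + 22)*(-3) = (-16/49 + 22)*(-3) = (1062/49)*(-3) = -3186/49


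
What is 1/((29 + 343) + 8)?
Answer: 1/380 ≈ 0.0026316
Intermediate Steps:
1/((29 + 343) + 8) = 1/(372 + 8) = 1/380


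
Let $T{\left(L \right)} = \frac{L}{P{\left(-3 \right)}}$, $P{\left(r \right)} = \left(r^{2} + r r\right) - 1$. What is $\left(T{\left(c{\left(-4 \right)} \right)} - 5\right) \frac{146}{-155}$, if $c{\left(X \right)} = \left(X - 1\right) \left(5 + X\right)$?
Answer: $\frac{2628}{527} \approx 4.9867$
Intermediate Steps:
$c{\left(X \right)} = \left(-1 + X\right) \left(5 + X\right)$
$P{\left(r \right)} = -1 + 2 r^{2}$ ($P{\left(r \right)} = \left(r^{2} + r^{2}\right) - 1 = 2 r^{2} - 1 = -1 + 2 r^{2}$)
$T{\left(L \right)} = \frac{L}{17}$ ($T{\left(L \right)} = \frac{L}{-1 + 2 \left(-3\right)^{2}} = \frac{L}{-1 + 2 \cdot 9} = \frac{L}{-1 + 18} = \frac{L}{17}$)
$\left(T{\left(c{\left(-4 \right)} \right)} - 5\right) \frac{146}{-155} = \left(\frac{-5 + \left(-4\right)^{2} + 4 \left(-4\right)}{17} - 5\right) \frac{146}{-155} = \left(\frac{-5 + 16 - 16}{17} - 5\right) 146 \left(- \frac{1}{155}\right) = \left(\frac{1}{17} \left(-5\right) - 5\right) \left(- \frac{146}{155}\right) = \left(- \frac{5}{17} - 5\right) \left(- \frac{146}{155}\right) = \left(- \frac{90}{17}\right) \left(- \frac{146}{155}\right) = \frac{2628}{527}$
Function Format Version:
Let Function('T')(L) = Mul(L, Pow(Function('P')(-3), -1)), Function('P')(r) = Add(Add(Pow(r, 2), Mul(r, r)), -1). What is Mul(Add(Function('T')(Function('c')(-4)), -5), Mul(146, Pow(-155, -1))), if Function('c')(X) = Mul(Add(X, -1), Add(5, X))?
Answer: Rational(2628, 527) ≈ 4.9867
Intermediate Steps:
Function('c')(X) = Mul(Add(-1, X), Add(5, X))
Function('P')(r) = Add(-1, Mul(2, Pow(r, 2))) (Function('P')(r) = Add(Add(Pow(r, 2), Pow(r, 2)), -1) = Add(Mul(2, Pow(r, 2)), -1) = Add(-1, Mul(2, Pow(r, 2))))
Function('T')(L) = Mul(Rational(1, 17), L) (Function('T')(L) = Mul(L, Pow(Add(-1, Mul(2, Pow(-3, 2))), -1)) = Mul(L, Pow(Add(-1, Mul(2, 9)), -1)) = Mul(L, Pow(Add(-1, 18), -1)) = Mul(L, Pow(17, -1)) = Mul(L, Rational(1, 17)) = Mul(Rational(1, 17), L))
Mul(Add(Function('T')(Function('c')(-4)), -5), Mul(146, Pow(-155, -1))) = Mul(Add(Mul(Rational(1, 17), Add(-5, Pow(-4, 2), Mul(4, -4))), -5), Mul(146, Pow(-155, -1))) = Mul(Add(Mul(Rational(1, 17), Add(-5, 16, -16)), -5), Mul(146, Rational(-1, 155))) = Mul(Add(Mul(Rational(1, 17), -5), -5), Rational(-146, 155)) = Mul(Add(Rational(-5, 17), -5), Rational(-146, 155)) = Mul(Rational(-90, 17), Rational(-146, 155)) = Rational(2628, 527)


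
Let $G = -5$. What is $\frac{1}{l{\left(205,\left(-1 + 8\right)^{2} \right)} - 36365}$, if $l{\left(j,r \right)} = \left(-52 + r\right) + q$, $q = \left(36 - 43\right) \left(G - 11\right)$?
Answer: $- \frac{1}{36256} \approx -2.7582 \cdot 10^{-5}$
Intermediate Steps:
$q = 112$ ($q = \left(36 - 43\right) \left(-5 - 11\right) = \left(-7\right) \left(-16\right) = 112$)
$l{\left(j,r \right)} = 60 + r$ ($l{\left(j,r \right)} = \left(-52 + r\right) + 112 = 60 + r$)
$\frac{1}{l{\left(205,\left(-1 + 8\right)^{2} \right)} - 36365} = \frac{1}{\left(60 + \left(-1 + 8\right)^{2}\right) - 36365} = \frac{1}{\left(60 + 7^{2}\right) - 36365} = \frac{1}{\left(60 + 49\right) - 36365} = \frac{1}{109 - 36365} = \frac{1}{-36256} = - \frac{1}{36256}$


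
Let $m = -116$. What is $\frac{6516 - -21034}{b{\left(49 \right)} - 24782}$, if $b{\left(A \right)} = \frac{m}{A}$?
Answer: $- \frac{674975}{607217} \approx -1.1116$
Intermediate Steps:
$b{\left(A \right)} = - \frac{116}{A}$
$\frac{6516 - -21034}{b{\left(49 \right)} - 24782} = \frac{6516 - -21034}{- \frac{116}{49} - 24782} = \frac{6516 + 21034}{\left(-116\right) \frac{1}{49} - 24782} = \frac{27550}{- \frac{116}{49} - 24782} = \frac{27550}{- \frac{1214434}{49}} = 27550 \left(- \frac{49}{1214434}\right) = - \frac{674975}{607217}$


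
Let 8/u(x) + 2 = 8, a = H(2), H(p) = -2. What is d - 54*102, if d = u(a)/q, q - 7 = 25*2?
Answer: -941864/171 ≈ -5508.0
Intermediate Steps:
a = -2
q = 57 (q = 7 + 25*2 = 7 + 50 = 57)
u(x) = 4/3 (u(x) = 8/(-2 + 8) = 8/6 = 8*(1/6) = 4/3)
d = 4/171 (d = (4/3)/57 = (4/3)*(1/57) = 4/171 ≈ 0.023392)
d - 54*102 = 4/171 - 54*102 = 4/171 - 5508 = -941864/171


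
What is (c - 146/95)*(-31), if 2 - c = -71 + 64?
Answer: -21979/95 ≈ -231.36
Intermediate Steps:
c = 9 (c = 2 - (-71 + 64) = 2 - 1*(-7) = 2 + 7 = 9)
(c - 146/95)*(-31) = (9 - 146/95)*(-31) = (709/95)*(-31) = -21979/95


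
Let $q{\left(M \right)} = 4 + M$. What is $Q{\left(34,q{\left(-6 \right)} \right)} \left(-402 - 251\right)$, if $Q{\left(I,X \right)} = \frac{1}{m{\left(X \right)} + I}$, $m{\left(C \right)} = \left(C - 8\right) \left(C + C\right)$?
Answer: $- \frac{653}{74} \approx -8.8243$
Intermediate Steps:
$m{\left(C \right)} = 2 C \left(-8 + C\right)$ ($m{\left(C \right)} = \left(-8 + C\right) 2 C = 2 C \left(-8 + C\right)$)
$Q{\left(I,X \right)} = \frac{1}{I + 2 X \left(-8 + X\right)}$ ($Q{\left(I,X \right)} = \frac{1}{2 X \left(-8 + X\right) + I} = \frac{1}{I + 2 X \left(-8 + X\right)}$)
$Q{\left(34,q{\left(-6 \right)} \right)} \left(-402 - 251\right) = \frac{-402 - 251}{34 + 2 \left(4 - 6\right) \left(-8 + \left(4 - 6\right)\right)} = \frac{-402 - 251}{34 + 2 \left(-2\right) \left(-8 - 2\right)} = \frac{1}{34 + 2 \left(-2\right) \left(-10\right)} \left(-653\right) = \frac{1}{34 + 40} \left(-653\right) = \frac{1}{74} \left(-653\right) = - \frac{653}{74}$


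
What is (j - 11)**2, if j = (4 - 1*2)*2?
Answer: 49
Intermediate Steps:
j = 4 (j = (4 - 2)*2 = 2*2 = 4)
(j - 11)**2 = (4 - 11)**2 = (-7)**2 = 49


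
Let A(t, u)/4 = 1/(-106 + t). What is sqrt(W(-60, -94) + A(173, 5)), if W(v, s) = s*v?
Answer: 26*sqrt(37453)/67 ≈ 75.100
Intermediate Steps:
A(t, u) = 4/(-106 + t)
sqrt(W(-60, -94) + A(173, 5)) = sqrt(-94*(-60) + 4/(-106 + 173)) = sqrt(5640 + 4/67) = sqrt(377884/67) = 26*sqrt(37453)/67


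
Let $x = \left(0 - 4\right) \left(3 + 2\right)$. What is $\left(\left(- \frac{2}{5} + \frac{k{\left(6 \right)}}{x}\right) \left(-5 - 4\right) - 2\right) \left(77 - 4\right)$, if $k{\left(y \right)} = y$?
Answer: $\frac{3139}{10} \approx 313.9$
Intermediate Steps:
$x = -20$ ($x = \left(-4\right) 5 = -20$)
$\left(\left(- \frac{2}{5} + \frac{k{\left(6 \right)}}{x}\right) \left(-5 - 4\right) - 2\right) \left(77 - 4\right) = \left(\left(- \frac{2}{5} + \frac{6}{-20}\right) \left(-5 - 4\right) - 2\right) \left(77 - 4\right) = \left(\left(\left(-2\right) \frac{1}{5} + 6 \left(- \frac{1}{20}\right)\right) \left(-5 - 4\right) - 2\right) 73 = \left(\left(- \frac{2}{5} - \frac{3}{10}\right) \left(-9\right) - 2\right) 73 = \left(\left(- \frac{7}{10}\right) \left(-9\right) - 2\right) 73 = \left(\frac{63}{10} - 2\right) 73 = \frac{43}{10} \cdot 73 = \frac{3139}{10}$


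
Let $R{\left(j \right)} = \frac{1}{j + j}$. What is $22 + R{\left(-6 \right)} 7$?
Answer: $\frac{257}{12} \approx 21.417$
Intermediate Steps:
$R{\left(j \right)} = \frac{1}{2 j}$
$22 + R{\left(-6 \right)} 7 = 22 + \frac{1}{2 \left(-6\right)} 7 = 22 + \frac{1}{2} \left(- \frac{1}{6}\right) 7 = 22 - \frac{7}{12} = \frac{257}{12}$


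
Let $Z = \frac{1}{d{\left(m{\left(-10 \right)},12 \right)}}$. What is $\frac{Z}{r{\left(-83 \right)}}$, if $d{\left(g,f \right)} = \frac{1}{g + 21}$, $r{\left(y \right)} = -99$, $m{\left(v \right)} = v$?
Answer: $- \frac{1}{9} \approx -0.11111$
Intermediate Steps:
$d{\left(g,f \right)} = \frac{1}{21 + g}$
$Z = 11$ ($Z = \frac{1}{\frac{1}{21 - 10}} = \frac{1}{\frac{1}{11}} = 11$)
$\frac{Z}{r{\left(-83 \right)}} = \frac{11}{-99} = 11 \left(- \frac{1}{99}\right) = - \frac{1}{9}$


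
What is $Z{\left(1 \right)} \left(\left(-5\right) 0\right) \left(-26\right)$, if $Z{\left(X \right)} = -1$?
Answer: $0$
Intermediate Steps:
$Z{\left(1 \right)} \left(\left(-5\right) 0\right) \left(-26\right) = - \left(-5\right) 0 \left(-26\right) = \left(-1\right) 0 \left(-26\right) = 0 \left(-26\right) = 0$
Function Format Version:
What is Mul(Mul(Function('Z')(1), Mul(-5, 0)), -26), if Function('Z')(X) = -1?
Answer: 0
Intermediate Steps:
Mul(Mul(Function('Z')(1), Mul(-5, 0)), -26) = Mul(Mul(-1, Mul(-5, 0)), -26) = Mul(Mul(-1, 0), -26) = Mul(0, -26) = 0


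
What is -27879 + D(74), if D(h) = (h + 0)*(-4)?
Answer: -28175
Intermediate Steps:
D(h) = -4*h (D(h) = h*(-4) = -4*h)
-27879 + D(74) = -27879 - 4*74 = -27879 - 296 = -28175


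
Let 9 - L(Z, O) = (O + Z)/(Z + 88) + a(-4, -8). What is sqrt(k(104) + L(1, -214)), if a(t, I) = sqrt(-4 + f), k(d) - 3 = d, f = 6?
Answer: sqrt(937793 - 7921*sqrt(2))/89 ≈ 10.816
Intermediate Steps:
k(d) = 3 + d
a(t, I) = sqrt(2) (a(t, I) = sqrt(-4 + 6) = sqrt(2))
L(Z, O) = 9 - sqrt(2) - (O + Z)/(88 + Z) (L(Z, O) = 9 - ((O + Z)/(Z + 88) + sqrt(2)) = 9 - ((O + Z)/(88 + Z) + sqrt(2)) = 9 - (sqrt(2) + (O + Z)/(88 + Z)) = 9 + (-sqrt(2) - (O + Z)/(88 + Z)) = 9 - sqrt(2) - (O + Z)/(88 + Z))
sqrt(k(104) + L(1, -214)) = sqrt((3 + 104) + (792 - 1*(-214) - 88*sqrt(2) + 8*1 - 1*1*sqrt(2))/(88 + 1)) = sqrt(107 + (792 + 214 - 88*sqrt(2) + 8 - sqrt(2))/89) = sqrt(107 + (1014 - 89*sqrt(2))/89) = sqrt(107 + (1014/89 - sqrt(2))) = sqrt(10537/89 - sqrt(2))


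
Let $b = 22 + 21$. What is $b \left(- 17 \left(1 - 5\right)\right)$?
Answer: $2924$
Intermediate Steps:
$b = 43$
$b \left(- 17 \left(1 - 5\right)\right) = 43 \left(- 17 \left(1 - 5\right)\right) = 43 \left(\left(-17\right) \left(-4\right)\right) = 43 \cdot 68 = 2924$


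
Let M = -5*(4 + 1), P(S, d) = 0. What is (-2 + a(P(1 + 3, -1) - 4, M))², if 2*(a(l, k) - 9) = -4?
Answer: 25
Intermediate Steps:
M = -25 (M = -5*5 = -25)
a(l, k) = 7 (a(l, k) = 9 + (½)*(-4) = 9 - 2 = 7)
(-2 + a(P(1 + 3, -1) - 4, M))² = (-2 + 7)² = 5² = 25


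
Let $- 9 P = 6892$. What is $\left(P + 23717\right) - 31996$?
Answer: $- \frac{81403}{9} \approx -9044.8$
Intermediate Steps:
$P = - \frac{6892}{9}$ ($P = \left(- \frac{1}{9}\right) 6892 = - \frac{6892}{9} \approx -765.78$)
$\left(P + 23717\right) - 31996 = \left(- \frac{6892}{9} + 23717\right) - 31996 = \frac{206561}{9} - 31996 = - \frac{81403}{9}$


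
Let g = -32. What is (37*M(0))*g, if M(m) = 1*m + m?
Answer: 0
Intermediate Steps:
M(m) = 2*m (M(m) = m + m = 2*m)
(37*M(0))*g = (37*(2*0))*(-32) = (37*0)*(-32) = 0*(-32) = 0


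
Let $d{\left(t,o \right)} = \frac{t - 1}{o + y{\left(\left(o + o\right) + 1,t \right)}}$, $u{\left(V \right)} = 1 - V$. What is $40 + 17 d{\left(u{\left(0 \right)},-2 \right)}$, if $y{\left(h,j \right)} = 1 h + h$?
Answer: $40$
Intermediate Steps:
$y{\left(h,j \right)} = 2 h$ ($y{\left(h,j \right)} = h + h = 2 h$)
$d{\left(t,o \right)} = \frac{-1 + t}{2 + 5 o}$ ($d{\left(t,o \right)} = \frac{t - 1}{o + 2 \left(\left(o + o\right) + 1\right)} = \frac{-1 + t}{o + 2 \left(2 o + 1\right)} = \frac{-1 + t}{o + 2 \left(1 + 2 o\right)} = \frac{-1 + t}{o + \left(2 + 4 o\right)} = \frac{-1 + t}{2 + 5 o}$)
$40 + 17 d{\left(u{\left(0 \right)},-2 \right)} = 40 + 17 \frac{-1 + \left(1 - 0\right)}{2 + 5 \left(-2\right)} = 40 + 17 \frac{-1 + \left(1 + 0\right)}{2 - 10} = 40 + 17 \frac{-1 + 1}{-8} = 40 + 17 \left(\left(- \frac{1}{8}\right) 0\right) = 40 + 17 \cdot 0 = 40 + 0 = 40$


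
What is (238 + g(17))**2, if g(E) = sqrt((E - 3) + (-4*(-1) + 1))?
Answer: (238 + sqrt(19))**2 ≈ 58738.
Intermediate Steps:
g(E) = sqrt(2 + E) (g(E) = sqrt((-3 + E) + (4 + 1)) = sqrt((-3 + E) + 5) = sqrt(2 + E))
(238 + g(17))**2 = (238 + sqrt(2 + 17))**2 = (238 + sqrt(19))**2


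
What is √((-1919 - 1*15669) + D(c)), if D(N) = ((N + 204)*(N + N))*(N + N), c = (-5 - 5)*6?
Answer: 2*√514003 ≈ 1433.9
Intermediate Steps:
c = -60 (c = -10*6 = -60)
D(N) = 4*N²*(204 + N) (D(N) = ((204 + N)*(2*N))*(2*N) = (2*N*(204 + N))*(2*N) = 4*N²*(204 + N))
√((-1919 - 1*15669) + D(c)) = √((-1919 - 1*15669) + 4*(-60)²*(204 - 60)) = √((-1919 - 15669) + 4*3600*144) = √(-17588 + 2073600) = √2056012 = 2*√514003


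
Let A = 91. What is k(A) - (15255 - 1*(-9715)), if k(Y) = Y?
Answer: -24879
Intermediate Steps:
k(A) - (15255 - 1*(-9715)) = 91 - (15255 - 1*(-9715)) = 91 - (15255 + 9715) = 91 - 1*24970 = 91 - 24970 = -24879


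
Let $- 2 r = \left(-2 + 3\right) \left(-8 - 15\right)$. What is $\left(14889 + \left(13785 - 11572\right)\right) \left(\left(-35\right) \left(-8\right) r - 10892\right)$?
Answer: $-131206544$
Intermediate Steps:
$r = \frac{23}{2}$ ($r = - \frac{\left(-2 + 3\right) \left(-8 - 15\right)}{2} = - \frac{1 \left(-23\right)}{2} = \left(- \frac{1}{2}\right) \left(-23\right) = \frac{23}{2} \approx 11.5$)
$\left(14889 + \left(13785 - 11572\right)\right) \left(\left(-35\right) \left(-8\right) r - 10892\right) = \left(14889 + \left(13785 - 11572\right)\right) \left(\left(-35\right) \left(-8\right) \frac{23}{2} - 10892\right) = \left(14889 + 2213\right) \left(280 \cdot \frac{23}{2} - 10892\right) = 17102 \left(3220 - 10892\right) = 17102 \left(-7672\right) = -131206544$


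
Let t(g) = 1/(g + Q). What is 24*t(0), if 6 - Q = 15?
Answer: -8/3 ≈ -2.6667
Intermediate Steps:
Q = -9 (Q = 6 - 1*15 = 6 - 15 = -9)
t(g) = 1/(-9 + g) (t(g) = 1/(g - 9) = 1/(-9 + g))
24*t(0) = 24/(-9 + 0) = 24/(-9) = 24*(-⅑) = -8/3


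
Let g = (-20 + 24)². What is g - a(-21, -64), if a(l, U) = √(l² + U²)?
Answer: 16 - √4537 ≈ -51.357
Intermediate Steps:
g = 16 (g = 4² = 16)
a(l, U) = √(U² + l²)
g - a(-21, -64) = 16 - √((-64)² + (-21)²) = 16 - √(4096 + 441) = 16 - √4537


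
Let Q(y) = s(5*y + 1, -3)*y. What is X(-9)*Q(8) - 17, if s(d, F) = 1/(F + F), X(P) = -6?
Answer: -9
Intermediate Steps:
s(d, F) = 1/(2*F)
Q(y) = -y/6 (Q(y) = ((1/2)/(-3))*y = ((1/2)*(-1/3))*y = -y/6)
X(-9)*Q(8) - 17 = -(-1)*8 - 17 = -6*(-4/3) - 17 = 8 - 17 = -9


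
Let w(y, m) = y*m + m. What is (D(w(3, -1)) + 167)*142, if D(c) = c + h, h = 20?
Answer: 25986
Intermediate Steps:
w(y, m) = m + m*y (w(y, m) = m*y + m = m + m*y)
D(c) = 20 + c (D(c) = c + 20 = 20 + c)
(D(w(3, -1)) + 167)*142 = ((20 - (1 + 3)) + 167)*142 = ((20 - 1*4) + 167)*142 = ((20 - 4) + 167)*142 = (16 + 167)*142 = 183*142 = 25986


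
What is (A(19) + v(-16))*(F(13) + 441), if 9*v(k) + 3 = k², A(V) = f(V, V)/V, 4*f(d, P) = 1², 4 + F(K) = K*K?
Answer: 1942937/114 ≈ 17043.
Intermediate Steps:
F(K) = -4 + K² (F(K) = -4 + K*K = -4 + K²)
f(d, P) = ¼ (f(d, P) = (¼)*1² = (¼)*1 = ¼)
A(V) = 1/(4*V)
v(k) = -⅓ + k²/9
(A(19) + v(-16))*(F(13) + 441) = ((¼)/19 + (-⅓ + (⅑)*(-16)²))*((-4 + 13²) + 441) = ((¼)*(1/19) + (-⅓ + (⅑)*256))*((-4 + 169) + 441) = (1/76 + (-⅓ + 256/9))*(165 + 441) = (1/76 + 253/9)*606 = (19237/684)*606 = 1942937/114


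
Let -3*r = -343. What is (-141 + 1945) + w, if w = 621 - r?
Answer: 6932/3 ≈ 2310.7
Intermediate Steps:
r = 343/3 (r = -1/3*(-343) = 343/3 ≈ 114.33)
w = 1520/3 (w = 621 - 1*343/3 = 621 - 343/3 = 1520/3 ≈ 506.67)
(-141 + 1945) + w = (-141 + 1945) + 1520/3 = 1804 + 1520/3 = 6932/3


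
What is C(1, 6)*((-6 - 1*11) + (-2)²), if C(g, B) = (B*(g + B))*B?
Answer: -3276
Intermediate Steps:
C(g, B) = B²*(B + g) (C(g, B) = (B*(B + g))*B = B²*(B + g))
C(1, 6)*((-6 - 1*11) + (-2)²) = (6²*(6 + 1))*((-6 - 1*11) + (-2)²) = (36*7)*((-6 - 11) + 4) = 252*(-17 + 4) = 252*(-13) = -3276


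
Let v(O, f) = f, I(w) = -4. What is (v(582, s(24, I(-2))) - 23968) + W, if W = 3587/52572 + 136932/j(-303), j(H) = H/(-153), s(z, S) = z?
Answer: 240001425823/5309772 ≈ 45200.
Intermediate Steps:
j(H) = -H/153 (j(H) = H*(-1/153) = -H/153)
W = 367138606591/5309772 (W = 3587/52572 + 136932/((-1/153*(-303))) = 3587*(1/52572) + 136932/(101/51) = 3587/52572 + 136932*(51/101) = 3587/52572 + 6983532/101 = 367138606591/5309772 ≈ 69144.)
(v(582, s(24, I(-2))) - 23968) + W = (24 - 23968) + 367138606591/5309772 = -23944 + 367138606591/5309772 = 240001425823/5309772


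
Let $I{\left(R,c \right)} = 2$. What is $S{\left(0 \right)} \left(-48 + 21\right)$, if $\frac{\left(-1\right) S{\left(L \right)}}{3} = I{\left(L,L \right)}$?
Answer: $162$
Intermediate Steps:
$S{\left(L \right)} = -6$ ($S{\left(L \right)} = \left(-3\right) 2 = -6$)
$S{\left(0 \right)} \left(-48 + 21\right) = - 6 \left(-48 + 21\right) = \left(-6\right) \left(-27\right) = 162$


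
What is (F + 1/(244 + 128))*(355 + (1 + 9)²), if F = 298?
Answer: 50439935/372 ≈ 1.3559e+5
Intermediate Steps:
(F + 1/(244 + 128))*(355 + (1 + 9)²) = (298 + 1/(244 + 128))*(355 + (1 + 9)²) = (298 + 1/372)*(355 + 10²) = (298 + 1/372)*(355 + 100) = (110857/372)*455 = 50439935/372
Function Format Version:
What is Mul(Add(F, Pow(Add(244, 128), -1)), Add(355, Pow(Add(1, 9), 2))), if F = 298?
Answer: Rational(50439935, 372) ≈ 1.3559e+5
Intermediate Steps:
Mul(Add(F, Pow(Add(244, 128), -1)), Add(355, Pow(Add(1, 9), 2))) = Mul(Add(298, Pow(Add(244, 128), -1)), Add(355, Pow(Add(1, 9), 2))) = Mul(Add(298, Pow(372, -1)), Add(355, Pow(10, 2))) = Mul(Add(298, Rational(1, 372)), Add(355, 100)) = Mul(Rational(110857, 372), 455) = Rational(50439935, 372)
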